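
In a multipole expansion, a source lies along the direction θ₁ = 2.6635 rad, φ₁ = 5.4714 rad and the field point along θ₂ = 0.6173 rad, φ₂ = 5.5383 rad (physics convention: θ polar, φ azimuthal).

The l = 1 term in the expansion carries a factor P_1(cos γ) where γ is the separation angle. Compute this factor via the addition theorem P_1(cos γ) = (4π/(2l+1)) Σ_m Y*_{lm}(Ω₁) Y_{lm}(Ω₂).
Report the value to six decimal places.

-0.458293

Expand P_1 via completeness: Σ_{m} conj(Y_{1,m}) at Ω₁ times Y_{1,m} at Ω₂ —
  [-1]  conj(Y_{1,-1})(Ω₁) = (0.109395, -0.115326) ; Y_{1,-1}(Ω₂) = (0.147022, 0.135567) ; Δ = (0.031718, -0.002125)
  [+0]  conj(Y_{1,0})(Ω₁) = (-0.433818, -0.000000) ; Y_{1,0}(Ω₂) = (0.398428, 0.000000) ; Δ = (-0.172845, -0.000000)
  [+1]  conj(Y_{1,1})(Ω₁) = (-0.109395, -0.115326) ; Y_{1,1}(Ω₂) = (-0.147022, 0.135567) ; Δ = (0.031718, 0.002125)
Total Σ_m = (-0.109409, 0.000000). Multiply by 4.188790: (-0.458293, 0.000000). P_1(cos γ) = -0.458293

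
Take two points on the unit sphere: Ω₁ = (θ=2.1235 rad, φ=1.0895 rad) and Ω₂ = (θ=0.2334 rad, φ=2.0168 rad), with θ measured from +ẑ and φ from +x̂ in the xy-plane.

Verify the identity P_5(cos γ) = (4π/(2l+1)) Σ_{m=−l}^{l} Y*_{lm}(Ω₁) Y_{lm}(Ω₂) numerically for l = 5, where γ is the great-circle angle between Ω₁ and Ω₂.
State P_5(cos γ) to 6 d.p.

-0.280028

Expand P_5 via completeness: Σ_{m} conj(Y_{5,m}) at Ω₁ times Y_{5,m} at Ω₂ —
  [-5]  conj(Y_{5,-5})(Ω₁) = (0.139019, -0.153754) ; Y_{5,-5}(Ω₂) = (-0.000243, 0.000188) ; Δ = (-0.000005, 0.000063)
  [-4]  conj(Y_{5,-4})(Ω₁) = (0.140308, 0.379201) ; Y_{5,-4}(Ω₂) = (-0.000865, -0.003994) ; Δ = (0.001393, -0.000888)
  [-3]  conj(Y_{5,-3})(Ω₁) = (-0.313236, -0.039967) ; Y_{5,-3}(Ω₂) = (0.031312, 0.007424) ; Δ = (-0.009511, -0.003577)
  [-2]  conj(Y_{5,-2})(Ω₁) = (-0.063768, 0.091588) ; Y_{5,-2}(Ω₂) = (-0.101867, 0.126283) ; Δ = (-0.005070, -0.017383)
  [-1]  conj(Y_{5,-1})(Ω₁) = (-0.159427, -0.305264) ; Y_{5,-1}(Ω₂) = (-0.209691, -0.438560) ; Δ = (-0.100446, 0.133930)
  [+0]  conj(Y_{5,0})(Ω₁) = (-0.030249, -0.000000) ; Y_{5,0}(Ω₂) = (0.589905, 0.000000) ; Δ = (-0.017844, -0.000000)
  [+1]  conj(Y_{5,1})(Ω₁) = (0.159427, -0.305264) ; Y_{5,1}(Ω₂) = (0.209691, -0.438560) ; Δ = (-0.100446, -0.133930)
  [+2]  conj(Y_{5,2})(Ω₁) = (-0.063768, -0.091588) ; Y_{5,2}(Ω₂) = (-0.101867, -0.126283) ; Δ = (-0.005070, 0.017383)
  [+3]  conj(Y_{5,3})(Ω₁) = (0.313236, -0.039967) ; Y_{5,3}(Ω₂) = (-0.031312, 0.007424) ; Δ = (-0.009511, 0.003577)
  [+4]  conj(Y_{5,4})(Ω₁) = (0.140308, -0.379201) ; Y_{5,4}(Ω₂) = (-0.000865, 0.003994) ; Δ = (0.001393, 0.000888)
  [+5]  conj(Y_{5,5})(Ω₁) = (-0.139019, -0.153754) ; Y_{5,5}(Ω₂) = (0.000243, 0.000188) ; Δ = (-0.000005, -0.000063)
Σ over m = (-0.245123, 0.000000); ×(4π/11) → (-0.280028, 0.000000). Real part: -0.280028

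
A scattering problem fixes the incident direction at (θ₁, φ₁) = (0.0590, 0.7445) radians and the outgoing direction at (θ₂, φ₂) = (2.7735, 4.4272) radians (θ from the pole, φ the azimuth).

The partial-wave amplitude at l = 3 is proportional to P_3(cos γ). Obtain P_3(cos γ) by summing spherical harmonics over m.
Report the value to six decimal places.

Term-by-term m-sum for l=3 (normalisation 4π/7 = 1.795196):
  term(m=-3) = (0.000000, 0.000002)   from Y*(Ω₁)=(-0.000053, 0.000067), Y(Ω₂)=(0.014676, -0.012748)
  term(m=-2) = (-0.000206, 0.000387)   from Y*(Ω₁)=(0.000290, 0.003535), Y(Ω₂)=(0.103920, 0.066665)
  term(m=-1) = (-0.025363, 0.015241)   from Y*(Ω₁)=(0.055815, 0.051427), Y(Ω₂)=(-0.109688, 0.374131)
  term(m=+0) = (-0.347828, 0.000000)   from Y*(Ω₁)=(0.738578, -0.000000), Y(Ω₂)=(-0.470943, 0.000000)
  term(m=+1) = (-0.025363, -0.015241)   from Y*(Ω₁)=(-0.055815, 0.051427), Y(Ω₂)=(0.109688, 0.374131)
  term(m=+2) = (-0.000206, -0.000387)   from Y*(Ω₁)=(0.000290, -0.003535), Y(Ω₂)=(0.103920, -0.066665)
  term(m=+3) = (0.000000, -0.000002)   from Y*(Ω₁)=(0.000053, 0.000067), Y(Ω₂)=(-0.014676, -0.012748)
Σ over m = (-0.398964, -0.000000); ×(4π/7) → (-0.716219, -0.000000). Real part: -0.716219

-0.716219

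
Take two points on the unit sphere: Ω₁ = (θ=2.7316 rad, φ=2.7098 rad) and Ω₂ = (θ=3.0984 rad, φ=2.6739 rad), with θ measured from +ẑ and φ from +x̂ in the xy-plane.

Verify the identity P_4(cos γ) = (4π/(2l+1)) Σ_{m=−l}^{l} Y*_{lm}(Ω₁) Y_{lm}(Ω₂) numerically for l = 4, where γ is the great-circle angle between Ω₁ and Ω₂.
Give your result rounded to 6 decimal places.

0.429213

Expand P_4 via completeness: Σ_{m} conj(Y_{4,m}) at Ω₁ times Y_{4,m} at Ω₂ —
  term(m=-4) = (0.000000, 0.000000)   from Y*(Ω₁)=(-0.001740, -0.011035), Y(Ω₂)=(-0.000000, 0.000001)
  term(m=-3) = (0.000007, 0.000001)   from Y*(Ω₁)=(0.019771, -0.069961), Y(Ω₂)=(0.000017, 0.000099)
  term(m=-2) = (0.000968, 0.000070)   from Y*(Ω₁)=(0.168789, -0.197486), Y(Ω₂)=(0.002216, 0.003005)
  term(m=-1) = (0.040612, 0.001459)   from Y*(Ω₁)=(0.453595, -0.209013), Y(Ω₂)=(0.072630, 0.036683)
  term(m=+0) = (0.224228, 0.000000)   from Y*(Ω₁)=(0.267445, -0.000000), Y(Ω₂)=(0.838408, 0.000000)
  term(m=+1) = (0.040612, -0.001459)   from Y*(Ω₁)=(-0.453595, -0.209013), Y(Ω₂)=(-0.072630, 0.036683)
  term(m=+2) = (0.000968, -0.000070)   from Y*(Ω₁)=(0.168789, 0.197486), Y(Ω₂)=(0.002216, -0.003005)
  term(m=+3) = (0.000007, -0.000001)   from Y*(Ω₁)=(-0.019771, -0.069961), Y(Ω₂)=(-0.000017, 0.000099)
  term(m=+4) = (0.000000, -0.000000)   from Y*(Ω₁)=(-0.001740, 0.011035), Y(Ω₂)=(-0.000000, -0.000001)
Total Σ_m = (0.307401, -0.000000). Multiply by 1.396263: (0.429213, -0.000000). P_4(cos γ) = 0.429213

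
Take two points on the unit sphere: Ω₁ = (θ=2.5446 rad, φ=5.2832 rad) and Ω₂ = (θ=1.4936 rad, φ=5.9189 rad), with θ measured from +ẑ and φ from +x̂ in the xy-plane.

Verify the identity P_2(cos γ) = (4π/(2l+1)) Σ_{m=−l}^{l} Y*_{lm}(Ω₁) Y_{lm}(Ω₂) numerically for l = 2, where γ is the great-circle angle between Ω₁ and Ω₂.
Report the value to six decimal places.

-0.275095

Expand P_2 via completeness: Σ_{m} conj(Y_{2,m}) at Ω₁ times Y_{2,m} at Ω₂ —
  m=-2: -0.05080 - 0.11100j × 0.28650 + 0.25565j = 0.01382 - 0.04479j  (running Σ = 0.01382 - 0.04479j)
  m=-1: -0.19407 + 0.30223j × 0.05550 + 0.02116j = -0.01717 + 0.01267j  (running Σ = -0.00334 - 0.03212j)
  m=0: 0.33177 + 0.00000j × -0.30976 + 0.00000j = -0.10277 + 0.00000j  (running Σ = -0.10611 - 0.03212j)
  m=1: 0.19407 + 0.30223j × -0.05550 + 0.02116j = -0.01717 - 0.01267j  (running Σ = -0.12328 - 0.04479j)
  m=2: -0.05080 + 0.11100j × 0.28650 - 0.25565j = 0.01382 + 0.04479j  (running Σ = -0.10946 + 0.00000j)
Accumulated sum -0.10946 + 0.00000j; after 4π/(2l+1) scaling, -0.27510 + 0.00000j ⇒ P_2 = -0.275095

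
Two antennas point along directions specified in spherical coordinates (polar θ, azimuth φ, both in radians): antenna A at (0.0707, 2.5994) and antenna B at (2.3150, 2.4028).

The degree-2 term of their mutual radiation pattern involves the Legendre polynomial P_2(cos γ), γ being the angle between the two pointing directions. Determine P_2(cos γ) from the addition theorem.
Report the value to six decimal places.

0.085430

Addition theorem: P_2(cos γ) = (4π/5) Σ_m Y*_{lm}(Ω₁) Y_{lm}(Ω₂), m = −2…2:
  m=-2: Y*=+0.000901-0.001704i  Y=+0.019456+0.208124i  product +0.000372+0.000154i
  m=-1: Y*=-0.046630+0.028091i  Y=+0.284597+0.259233i  product -0.020553-0.004094i
  m=+0: Y*=+0.626062-0.000000i  Y=+0.118763+0.000000i  product +0.074353+0.000000i
  m=+1: Y*=+0.046630+0.028091i  Y=-0.284597+0.259233i  product -0.020553+0.004094i
  m=+2: Y*=+0.000901+0.001704i  Y=+0.019456-0.208124i  product +0.000372-0.000154i
Accumulated sum +0.033992+0.000000i; after 4π/(2l+1) scaling, +0.085430+0.000000i ⇒ P_2 = 0.085430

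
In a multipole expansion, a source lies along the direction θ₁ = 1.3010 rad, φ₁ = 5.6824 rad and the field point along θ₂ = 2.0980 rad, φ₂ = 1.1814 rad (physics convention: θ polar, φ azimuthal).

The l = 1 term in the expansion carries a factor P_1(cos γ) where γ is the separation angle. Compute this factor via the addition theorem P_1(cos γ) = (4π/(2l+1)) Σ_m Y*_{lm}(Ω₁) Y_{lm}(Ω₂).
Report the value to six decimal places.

-0.308868

Expand P_1 via completeness: Σ_{m} conj(Y_{1,m}) at Ω₁ times Y_{1,m} at Ω₂ —
  [-1]  conj(Y_{1,-1})(Ω₁) = +0.274686-0.188239i ; Y_{1,-1}(Ω₂) = +0.113351-0.276230i ; Δ = -0.020862-0.097213i
  [+0]  conj(Y_{1,0})(Ω₁) = +0.130230-0.000000i ; Y_{1,0}(Ω₂) = -0.245825+0.000000i ; Δ = -0.032014+0.000000i
  [+1]  conj(Y_{1,1})(Ω₁) = -0.274686-0.188239i ; Y_{1,1}(Ω₂) = -0.113351-0.276230i ; Δ = -0.020862+0.097213i
Σ over m = -0.073737+0.000000i; ×(4π/3) → -0.308868+0.000000i. Real part: -0.308868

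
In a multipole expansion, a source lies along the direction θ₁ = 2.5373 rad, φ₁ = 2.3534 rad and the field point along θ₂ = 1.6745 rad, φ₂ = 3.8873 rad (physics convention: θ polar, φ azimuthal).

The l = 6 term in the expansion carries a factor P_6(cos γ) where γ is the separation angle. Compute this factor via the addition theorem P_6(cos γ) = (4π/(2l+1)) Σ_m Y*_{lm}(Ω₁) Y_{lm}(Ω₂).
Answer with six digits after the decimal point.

-0.241188

Expand P_6 via completeness: Σ_{m} conj(Y_{6,m}) at Ω₁ times Y_{6,m} at Ω₂ —
  term(m=-6) = (-0.007416, -0.001669)   from Y*(Ω₁)=(0.000273, 0.016251), Y(Ω₂)=(-0.110335, 0.454519)
  term(m=-5) = (0.002522, -0.013517)   from Y*(Ω₁)=(-0.056849, 0.058460), Y(Ω₂)=(-0.140406, 0.093390)
  term(m=-4) = (-0.073056, -0.010861)   from Y*(Ω₁)=(-0.239775, 0.002680), Y(Ω₂)=(0.304143, 0.048697)
  term(m=-3) = (0.009240, -0.083135)   from Y*(Ω₁)=(-0.311886, -0.306700), Y(Ω₂)=(0.118198, 0.150324)
  term(m=-2) = (-0.108038, -0.007987)   from Y*(Ω₁)=(-0.002317, -0.414621), Y(Ω₂)=(0.020719, -0.260454)
  term(m=-1) = (-0.000258, 0.006982)   from Y*(Ω₁)=(-0.024805, 0.024944), Y(Ω₂)=(0.145903, -0.134757)
  term(m=+0) = (0.104501, 0.000000)   from Y*(Ω₁)=(-0.420358, -0.000000), Y(Ω₂)=(-0.248601, 0.000000)
  term(m=+1) = (-0.000258, -0.006982)   from Y*(Ω₁)=(0.024805, 0.024944), Y(Ω₂)=(-0.145903, -0.134757)
  term(m=+2) = (-0.108038, 0.007987)   from Y*(Ω₁)=(-0.002317, 0.414621), Y(Ω₂)=(0.020719, 0.260454)
  term(m=+3) = (0.009240, 0.083135)   from Y*(Ω₁)=(0.311886, -0.306700), Y(Ω₂)=(-0.118198, 0.150324)
  term(m=+4) = (-0.073056, 0.010861)   from Y*(Ω₁)=(-0.239775, -0.002680), Y(Ω₂)=(0.304143, -0.048697)
  term(m=+5) = (0.002522, 0.013517)   from Y*(Ω₁)=(0.056849, 0.058460), Y(Ω₂)=(0.140406, 0.093390)
  term(m=+6) = (-0.007416, 0.001669)   from Y*(Ω₁)=(0.000273, -0.016251), Y(Ω₂)=(-0.110335, -0.454519)
Total Σ_m = (-0.249510, 0.000000). Multiply by 0.966644: (-0.241188, 0.000000). P_6(cos γ) = -0.241188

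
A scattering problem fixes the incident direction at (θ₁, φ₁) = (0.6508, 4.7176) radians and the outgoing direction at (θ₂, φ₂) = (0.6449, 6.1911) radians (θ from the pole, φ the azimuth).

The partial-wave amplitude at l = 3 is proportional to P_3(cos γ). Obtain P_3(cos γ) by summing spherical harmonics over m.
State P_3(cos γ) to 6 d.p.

Addition theorem: P_3(cos γ) = (4π/7) Σ_m Y*_{lm}(Ω₁) Y_{lm}(Ω₂), m = −3…3:
  term(m=-3) = -0.002419+0.008052i   from Y*(Ω₁)=-0.001450+0.092758i, Y(Ω₂)=+0.087189+0.024719i
  term(m=-2) = -0.086408-0.017030i   from Y*(Ω₁)=-0.298406-0.003110i, Y(Ω₂)=+0.290129+0.054046i
  term(m=-1) = +0.017544-0.179749i   from Y*(Ω₁)=+0.002209-0.423858i, Y(Ω₂)=+0.424283+0.039181i
  term(m=+0) = +0.002822+0.000000i   from Y*(Ω₁)=+0.048956-0.000000i, Y(Ω₂)=+0.057642+0.000000i
  term(m=+1) = +0.017544+0.179749i   from Y*(Ω₁)=-0.002209-0.423858i, Y(Ω₂)=-0.424283+0.039181i
  term(m=+2) = -0.086408+0.017030i   from Y*(Ω₁)=-0.298406+0.003110i, Y(Ω₂)=+0.290129-0.054046i
  term(m=+3) = -0.002419-0.008052i   from Y*(Ω₁)=+0.001450+0.092758i, Y(Ω₂)=-0.087189+0.024719i
Accumulated sum -0.139744+0.000000i; after 4π/(2l+1) scaling, -0.250868+0.000000i ⇒ P_3 = -0.250868

-0.250868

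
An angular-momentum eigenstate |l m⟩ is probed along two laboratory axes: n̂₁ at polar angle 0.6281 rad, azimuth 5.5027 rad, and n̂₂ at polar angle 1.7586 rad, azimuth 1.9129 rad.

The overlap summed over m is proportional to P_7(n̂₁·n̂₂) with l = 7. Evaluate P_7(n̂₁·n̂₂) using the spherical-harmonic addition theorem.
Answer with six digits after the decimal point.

-0.229825

Summing Y*_{l m}(θ₁,φ₁)·Y_{l m}(θ₂,φ₂) over m ∈ [−7, 7]; prefactor 4π/(2·7+1) = 0.837758:
  term(m=-7) = +0.005342-0.000022i   from Y*(Ω₁)=+0.008254+0.008842i, Y(Ω₂)=+0.300029-0.324089i
  term(m=-6) = +0.017603-0.008554i   from Y*(Ω₁)=-0.001837+0.062292i, Y(Ω₂)=-0.145527-0.278290i
  term(m=-5) = -0.022023+0.027785i   from Y*(Ω₁)=-0.139840+0.133134i, Y(Ω₂)=+0.181835-0.025573i
  term(m=-4) = -0.027928+0.123708i   from Y*(Ω₁)=-0.390087-0.007667i, Y(Ω₂)=+0.065335-0.318413i
  term(m=-3) = -0.009722-0.042248i   from Y*(Ω₁)=-0.329713-0.339578i, Y(Ω₂)=+0.078349+0.047443i
  term(m=-2) = -0.037335-0.046703i   from Y*(Ω₁)=+0.001838-0.187020i, Y(Ω₂)=+0.247735-0.202064i
  term(m=-1) = -0.015645-0.007523i   from Y*(Ω₁)=-0.224012+0.221822i, Y(Ω₂)=+0.018473+0.051874i
  term(m=+0) = -0.094917-0.000000i   from Y*(Ω₁)=-0.299681-0.000000i, Y(Ω₂)=+0.316728+0.000000i
  term(m=+1) = -0.015645+0.007523i   from Y*(Ω₁)=+0.224012+0.221822i, Y(Ω₂)=-0.018473+0.051874i
  term(m=+2) = -0.037335+0.046703i   from Y*(Ω₁)=+0.001838+0.187020i, Y(Ω₂)=+0.247735+0.202064i
  term(m=+3) = -0.009722+0.042248i   from Y*(Ω₁)=+0.329713-0.339578i, Y(Ω₂)=-0.078349+0.047443i
  term(m=+4) = -0.027928-0.123708i   from Y*(Ω₁)=-0.390087+0.007667i, Y(Ω₂)=+0.065335+0.318413i
  term(m=+5) = -0.022023-0.027785i   from Y*(Ω₁)=+0.139840+0.133134i, Y(Ω₂)=-0.181835-0.025573i
  term(m=+6) = +0.017603+0.008554i   from Y*(Ω₁)=-0.001837-0.062292i, Y(Ω₂)=-0.145527+0.278290i
  term(m=+7) = +0.005342+0.000022i   from Y*(Ω₁)=-0.008254+0.008842i, Y(Ω₂)=-0.300029-0.324089i
Total Σ_m = -0.274333+0.000000i. Multiply by 0.837758: -0.229825+0.000000i. P_7(cos γ) = -0.229825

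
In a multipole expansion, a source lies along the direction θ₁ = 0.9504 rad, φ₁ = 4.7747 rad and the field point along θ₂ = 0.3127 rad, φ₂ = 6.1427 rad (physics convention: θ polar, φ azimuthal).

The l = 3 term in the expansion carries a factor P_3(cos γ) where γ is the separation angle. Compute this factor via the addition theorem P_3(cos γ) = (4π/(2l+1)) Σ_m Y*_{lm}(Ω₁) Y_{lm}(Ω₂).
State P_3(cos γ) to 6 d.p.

Expand P_3 via completeness: Σ_{m} conj(Y_{3,m}) at Ω₁ times Y_{3,m} at Ω₂ —
  m=-3: (-0.041767, 0.220824) × (0.011084, 0.004969) = (-0.001560, 0.002240)  (running Σ = (-0.001560, 0.002240))
  m=-2: (-0.390283, -0.048891) × (0.088417, 0.025518) = (-0.033260, -0.014282)  (running Σ = (-0.034820, -0.012042))
  m=-1: (0.011296, -0.181056) × (0.347181, 0.049097) = (0.012811, -0.062305)  (running Σ = (-0.022009, -0.074347))
  m=0: (-0.284228, -0.000000) × (0.542144, 0.000000) = (-0.154093, -0.000000)  (running Σ = (-0.176102, -0.074347))
  m=1: (-0.011296, -0.181056) × (-0.347181, 0.049097) = (0.012811, 0.062305)  (running Σ = (-0.163291, -0.012042))
  m=2: (-0.390283, 0.048891) × (0.088417, -0.025518) = (-0.033260, 0.014282)  (running Σ = (-0.196551, 0.002240))
  m=3: (0.041767, 0.220824) × (-0.011084, 0.004969) = (-0.001560, -0.002240)  (running Σ = (-0.198111, -0.000000))
Total Σ_m = (-0.198111, -0.000000). Multiply by 1.795196: (-0.355648, -0.000000). P_3(cos γ) = -0.355648

-0.355648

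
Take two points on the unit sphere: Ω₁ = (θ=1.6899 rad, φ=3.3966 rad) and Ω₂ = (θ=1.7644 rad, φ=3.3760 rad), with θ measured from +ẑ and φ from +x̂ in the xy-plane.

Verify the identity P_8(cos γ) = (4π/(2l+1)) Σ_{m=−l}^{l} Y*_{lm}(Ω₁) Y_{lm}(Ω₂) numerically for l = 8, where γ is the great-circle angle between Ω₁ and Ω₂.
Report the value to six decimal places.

0.895467

Addition theorem: P_8(cos γ) = (4π/17) Σ_m Y*_{lm}(Ω₁) Y_{lm}(Ω₂), m = −8…8:
  m=-8: Y*=(-0.220204, 0.434295)  Y=(-0.132876, -0.422860)  product (0.212906, 0.035408)
  m=-7: Y*=(-0.049558, 0.227755)  Y=(-0.024332, -0.346757)  product (0.080181, 0.011643)
  m=-6: Y*=(-0.011583, -0.284072)  Y=(-0.024460, 0.147487)  product (0.042180, 0.005240)
  m=-5: Y*=(-0.075779, -0.248702)  Y=(-0.135142, 0.320750)  product (0.090012, 0.009304)
  m=-4: Y*=(0.111140, 0.180962)  Y=(0.023507, -0.032027)  product (0.008408, 0.000694)
  m=-3: Y*=(0.193532, 0.185802)  Y=(0.253289, -0.214742)  product (0.088919, 0.005502)
  m=-2: Y*=(-0.156021, -0.087275)  Y=(0.009104, -0.004611)  product (-0.001823, -0.000075)
  m=-1: Y*=(-0.261980, -0.068294)  Y=(-0.312693, 0.074670)  product (0.087019, 0.001793)
  m=+0: Y*=(0.168635, -0.000000)  Y=(-0.024918, 0.000000)  product (-0.004202, 0.000000)
  m=+1: Y*=(0.261980, -0.068294)  Y=(0.312693, 0.074670)  product (0.087019, -0.001793)
  m=+2: Y*=(-0.156021, 0.087275)  Y=(0.009104, 0.004611)  product (-0.001823, 0.000075)
  m=+3: Y*=(-0.193532, 0.185802)  Y=(-0.253289, -0.214742)  product (0.088919, -0.005502)
  m=+4: Y*=(0.111140, -0.180962)  Y=(0.023507, 0.032027)  product (0.008408, -0.000694)
  m=+5: Y*=(0.075779, -0.248702)  Y=(0.135142, 0.320750)  product (0.090012, -0.009304)
  m=+6: Y*=(-0.011583, 0.284072)  Y=(-0.024460, -0.147487)  product (0.042180, -0.005240)
  m=+7: Y*=(0.049558, 0.227755)  Y=(0.024332, -0.346757)  product (0.080181, -0.011643)
  m=+8: Y*=(-0.220204, -0.434295)  Y=(-0.132876, 0.422860)  product (0.212906, -0.035408)
Total Σ_m = (1.211403, 0.000000). Multiply by 0.739198: (0.895467, 0.000000). P_8(cos γ) = 0.895467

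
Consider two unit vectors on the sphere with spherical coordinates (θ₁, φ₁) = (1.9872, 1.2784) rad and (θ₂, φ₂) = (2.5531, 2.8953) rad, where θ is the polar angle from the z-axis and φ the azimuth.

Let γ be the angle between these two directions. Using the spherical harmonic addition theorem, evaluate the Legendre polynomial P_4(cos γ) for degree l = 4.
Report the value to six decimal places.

Expand P_4 via completeness: Σ_{m} conj(Y_{4,m}) at Ω₁ times Y_{4,m} at Ω₂ —
  m=-4: Y*=0.12090 - 0.28500j  Y=0.02323 + 0.03502j  product 0.01279 - 0.00239j
  m=-3: Y*=0.29778 + 0.24758j  Y=0.13165 + 0.11993j  product 0.00951 + 0.06831j
  m=-2: Y*=-0.03387 + 0.02243j  Y=0.34905 + 0.18734j  product -0.01602 + 0.00148j
  m=-1: Y*=0.09356 + 0.31081j  Y=0.39043 + 0.09815j  product 0.00602 + 0.13053j
  m=+0: Y*=-0.10274 + 0.00000j  Y=-0.10604 + 0.00000j  product 0.01089 + 0.00000j
  m=+1: Y*=-0.09356 + 0.31081j  Y=-0.39043 + 0.09815j  product 0.00602 - 0.13053j
  m=+2: Y*=-0.03387 - 0.02243j  Y=0.34905 - 0.18734j  product -0.01602 - 0.00148j
  m=+3: Y*=-0.29778 + 0.24758j  Y=-0.13165 + 0.11993j  product 0.00951 - 0.06831j
  m=+4: Y*=0.12090 + 0.28500j  Y=0.02323 - 0.03502j  product 0.01279 + 0.00239j
Σ over m = 0.03548 + 0.00000j; ×(4π/9) → 0.04954 + 0.00000j. Real part: 0.049543

0.049543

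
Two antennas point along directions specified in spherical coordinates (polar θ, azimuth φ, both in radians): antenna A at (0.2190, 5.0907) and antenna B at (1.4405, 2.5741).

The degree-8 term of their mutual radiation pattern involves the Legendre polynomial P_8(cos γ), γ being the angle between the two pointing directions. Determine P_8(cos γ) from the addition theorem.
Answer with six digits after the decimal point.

Addition theorem: P_8(cos γ) = (4π/17) Σ_m Y*_{lm}(Ω₁) Y_{lm}(Ω₂), m = −8…8:
  term(m=-8) = (0.000000, 0.000001)   from Y*(Ω₁)=(-0.000003, 0.000000), Y(Ω₂)=(-0.082622, -0.474354)
  term(m=-7) = (0.000004, -0.000011)   from Y*(Ω₁)=(-0.000022, -0.000040), Y(Ω₂)=(0.170165, 0.186384)
  term(m=-6) = (0.000115, -0.000080)   from Y*(Ω₁)=(0.000339, -0.000403), Y(Ω₂)=(0.257894, 0.069535)
  term(m=-5) = (-0.001206, -0.000020)   from Y*(Ω₁)=(0.004117, 0.001368), Y(Ω₂)=(-0.265345, 0.083283)
  term(m=-4) = (-0.004032, -0.003012)   from Y*(Ω₁)=(0.001527, 0.026511), Y(Ω₂)=(-0.121968, 0.145048)
  term(m=-3) = (0.010158, 0.032358)   from Y*(Ω₁)=(-0.108043, 0.050319), Y(Ω₂)=(0.037362, -0.282089)
  term(m=-2) = (-0.017878, 0.053801)   from Y*(Ω₁)=(-0.269174, -0.254112), Y(Ω₂)=(-0.064654, -0.138839)
  term(m=-1) = (0.157526, -0.113651)   from Y*(Ω₁)=(0.250945, -0.631378), Y(Ω₂)=(0.241083, 0.153675)
  term(m=+0) = (0.050406, 0.000000)   from Y*(Ω₁)=(0.354514, -0.000000), Y(Ω₂)=(0.142183, 0.000000)
  term(m=+1) = (0.157526, 0.113651)   from Y*(Ω₁)=(-0.250945, -0.631378), Y(Ω₂)=(-0.241083, 0.153675)
  term(m=+2) = (-0.017878, -0.053801)   from Y*(Ω₁)=(-0.269174, 0.254112), Y(Ω₂)=(-0.064654, 0.138839)
  term(m=+3) = (0.010158, -0.032358)   from Y*(Ω₁)=(0.108043, 0.050319), Y(Ω₂)=(-0.037362, -0.282089)
  term(m=+4) = (-0.004032, 0.003012)   from Y*(Ω₁)=(0.001527, -0.026511), Y(Ω₂)=(-0.121968, -0.145048)
  term(m=+5) = (-0.001206, 0.000020)   from Y*(Ω₁)=(-0.004117, 0.001368), Y(Ω₂)=(0.265345, 0.083283)
  term(m=+6) = (0.000115, 0.000080)   from Y*(Ω₁)=(0.000339, 0.000403), Y(Ω₂)=(0.257894, -0.069535)
  term(m=+7) = (0.000004, 0.000011)   from Y*(Ω₁)=(0.000022, -0.000040), Y(Ω₂)=(-0.170165, 0.186384)
  term(m=+8) = (0.000000, -0.000001)   from Y*(Ω₁)=(-0.000003, -0.000000), Y(Ω₂)=(-0.082622, 0.474354)
Accumulated sum (0.339781, -0.000000); after 4π/(2l+1) scaling, (0.251166, -0.000000) ⇒ P_8 = 0.251166

0.251166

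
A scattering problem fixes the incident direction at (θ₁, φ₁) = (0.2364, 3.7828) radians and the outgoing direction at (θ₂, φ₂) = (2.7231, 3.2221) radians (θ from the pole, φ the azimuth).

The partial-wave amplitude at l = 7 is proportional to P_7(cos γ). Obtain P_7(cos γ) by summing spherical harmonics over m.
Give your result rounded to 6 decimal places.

0.268905

Addition theorem: P_7(cos γ) = (4π/15) Σ_m Y*_{lm}(Ω₁) Y_{lm}(Ω₂), m = −7…7:
  [-7]  conj(Y_{7,-7})(Ω₁) = (0.000004, 0.000019) ; Y_{7,-7}(Ω₂) = (-0.000774, 0.000489) ; Δ = (-0.000000, -0.000000)
  [-6]  conj(Y_{7,-6})(Ω₁) = (-0.000228, -0.000195) ; Y_{7,-6}(Ω₂) = (-0.006819, 0.003576) ; Δ = (0.000002, 0.000001)
  [-5]  conj(Y_{7,-5})(Ω₁) = (0.002912, 0.000188) ; Y_{7,-5}(Ω₂) = (-0.036869, 0.015698) ; Δ = (-0.000110, 0.000039)
  [-4]  conj(Y_{7,-4})(Ω₁) = (-0.016710, 0.010871) ; Y_{7,-4}(Ω₂) = (-0.136233, 0.045453) ; Δ = (0.001782, -0.002240)
  [-3]  conj(Y_{7,-3})(Ω₁) = (0.033574, -0.091176) ; Y_{7,-3}(Ω₂) = (-0.342937, 0.084476) ; Δ = (-0.003812, 0.034104)
  [-2]  conj(Y_{7,-2})(Ω₁) = (0.092011, 0.310165) ; Y_{7,-2}(Ω₂) = (-0.532119, 0.086427) ; Δ = (-0.075767, -0.157092)
  [-1]  conj(Y_{7,-1})(Ω₁) = (-0.510892, -0.381341) ; Y_{7,-1}(Ω₂) = (-0.318881, 0.025728) ; Δ = (0.172725, 0.108458)
  [+0]  conj(Y_{7,0})(Ω₁) = (0.389575, -0.000000) ; Y_{7,0}(Ω₂) = (0.337138, 0.000000) ; Δ = (0.131341, 0.000000)
  [+1]  conj(Y_{7,1})(Ω₁) = (0.510892, -0.381341) ; Y_{7,1}(Ω₂) = (0.318881, 0.025728) ; Δ = (0.172725, -0.108458)
  [+2]  conj(Y_{7,2})(Ω₁) = (0.092011, -0.310165) ; Y_{7,2}(Ω₂) = (-0.532119, -0.086427) ; Δ = (-0.075767, 0.157092)
  [+3]  conj(Y_{7,3})(Ω₁) = (-0.033574, -0.091176) ; Y_{7,3}(Ω₂) = (0.342937, 0.084476) ; Δ = (-0.003812, -0.034104)
  [+4]  conj(Y_{7,4})(Ω₁) = (-0.016710, -0.010871) ; Y_{7,4}(Ω₂) = (-0.136233, -0.045453) ; Δ = (0.001782, 0.002240)
  [+5]  conj(Y_{7,5})(Ω₁) = (-0.002912, 0.000188) ; Y_{7,5}(Ω₂) = (0.036869, 0.015698) ; Δ = (-0.000110, -0.000039)
  [+6]  conj(Y_{7,6})(Ω₁) = (-0.000228, 0.000195) ; Y_{7,6}(Ω₂) = (-0.006819, -0.003576) ; Δ = (0.000002, -0.000001)
  [+7]  conj(Y_{7,7})(Ω₁) = (-0.000004, 0.000019) ; Y_{7,7}(Ω₂) = (0.000774, 0.000489) ; Δ = (-0.000000, 0.000000)
Total Σ_m = (0.320982, -0.000000). Multiply by 0.837758: (0.268905, -0.000000). P_7(cos γ) = 0.268905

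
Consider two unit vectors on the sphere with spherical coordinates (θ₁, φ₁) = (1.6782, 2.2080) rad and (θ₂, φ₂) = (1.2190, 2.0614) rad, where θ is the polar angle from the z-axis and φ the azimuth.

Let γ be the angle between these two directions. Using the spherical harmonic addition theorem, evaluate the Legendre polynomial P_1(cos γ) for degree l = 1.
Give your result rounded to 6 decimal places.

Summing Y*_{l m}(θ₁,φ₁)·Y_{l m}(θ₂,φ₂) over m ∈ [−1, 1]; prefactor 4π/(2·1+1) = 4.188790:
  m=-1: (-0.204367, 0.276095) × (-0.152813, -0.286079) = (0.110215, 0.016274)  (running Σ = (0.110215, 0.016274))
  m=0: (-0.052377, -0.000000) × (0.168365, 0.000000) = (-0.008818, -0.000000)  (running Σ = (0.101396, 0.016274))
  m=1: (0.204367, 0.276095) × (0.152813, -0.286079) = (0.110215, -0.016274)  (running Σ = (0.211611, 0.000000))
Σ over m = (0.211611, 0.000000); ×(4π/3) → (0.886396, 0.000000). Real part: 0.886396

0.886396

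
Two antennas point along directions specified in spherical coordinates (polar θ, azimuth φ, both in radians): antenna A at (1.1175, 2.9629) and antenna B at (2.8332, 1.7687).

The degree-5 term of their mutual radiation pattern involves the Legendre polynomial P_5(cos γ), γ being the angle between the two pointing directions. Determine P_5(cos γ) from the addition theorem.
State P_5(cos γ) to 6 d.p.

Summing Y*_{l m}(θ₁,φ₁)·Y_{l m}(θ₂,φ₂) over m ∈ [−5, 5]; prefactor 4π/(2·5+1) = 1.142397:
  m=-5: (-0.170817, 0.212391) × (-0.000999, -0.000657) = (0.000310, -0.000100)  (running Σ = (0.000310, -0.000100))
  m=-4: (0.317095, -0.275194) × (-0.008341, 0.008445) = (-0.000321, 0.004973)  (running Σ = (-0.000011, 0.004873))
  m=-3: (-0.156900, 0.093216) × (0.038808, 0.057498) = (-0.011449, -0.005404)  (running Σ = (-0.011459, -0.000531))
  m=-2: (-0.238632, 0.089110) × (0.236599, -0.098865) = (-0.047650, 0.044676)  (running Σ = (-0.059109, 0.044145))
  m=-1: (0.258578, -0.046704) × (-0.107011, -0.533643) = (-0.052594, -0.132991)  (running Σ = (-0.111704, -0.088846))
  m=0: (0.199351, -0.000000) × (-0.376143, 0.000000) = (-0.074984, 0.000000)  (running Σ = (-0.186688, -0.088846))
  m=1: (-0.258578, -0.046704) × (0.107011, -0.533643) = (-0.052594, 0.132991)  (running Σ = (-0.239282, 0.044145))
  m=2: (-0.238632, -0.089110) × (0.236599, 0.098865) = (-0.047650, -0.044676)  (running Σ = (-0.286932, -0.000531))
  m=3: (0.156900, 0.093216) × (-0.038808, 0.057498) = (-0.011449, 0.005404)  (running Σ = (-0.298381, 0.004873))
  m=4: (0.317095, 0.275194) × (-0.008341, -0.008445) = (-0.000321, -0.004973)  (running Σ = (-0.298702, -0.000100))
  m=5: (0.170817, 0.212391) × (0.000999, -0.000657) = (0.000310, 0.000100)  (running Σ = (-0.298391, -0.000000))
Accumulated sum (-0.298391, -0.000000); after 4π/(2l+1) scaling, (-0.340881, -0.000000) ⇒ P_5 = -0.340881

-0.340881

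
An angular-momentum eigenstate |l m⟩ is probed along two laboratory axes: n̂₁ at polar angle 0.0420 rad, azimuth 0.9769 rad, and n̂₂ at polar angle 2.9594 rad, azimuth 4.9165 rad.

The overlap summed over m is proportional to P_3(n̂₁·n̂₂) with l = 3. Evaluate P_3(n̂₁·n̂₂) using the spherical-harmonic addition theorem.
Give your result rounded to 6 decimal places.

-0.928451

Term-by-term m-sum for l=3 (normalisation 4π/7 = 1.795196):
  term(m=-3) = (0.000000, 0.000000)   from Y*(Ω₁)=(-0.000030, 0.000006), Y(Ω₂)=(-0.001426, -0.002031)
  term(m=-2) = (0.000001, 0.000059)   from Y*(Ω₁)=(-0.000673, 0.001670), Y(Ω₂)=(0.030284, -0.013098)
  term(m=-1) = (-0.008493, 0.008710)   from Y*(Ω₁)=(0.030307, 0.044885), Y(Ω₂)=(0.045528, 0.219949)
  term(m=+0) = (-0.500204, 0.000000)   from Y*(Ω₁)=(0.742408, -0.000000), Y(Ω₂)=(-0.673759, 0.000000)
  term(m=+1) = (-0.008493, -0.008710)   from Y*(Ω₁)=(-0.030307, 0.044885), Y(Ω₂)=(-0.045528, 0.219949)
  term(m=+2) = (0.000001, -0.000059)   from Y*(Ω₁)=(-0.000673, -0.001670), Y(Ω₂)=(0.030284, 0.013098)
  term(m=+3) = (0.000000, -0.000000)   from Y*(Ω₁)=(0.000030, 0.000006), Y(Ω₂)=(0.001426, -0.002031)
Σ over m = (-0.517186, -0.000000); ×(4π/7) → (-0.928451, -0.000000). Real part: -0.928451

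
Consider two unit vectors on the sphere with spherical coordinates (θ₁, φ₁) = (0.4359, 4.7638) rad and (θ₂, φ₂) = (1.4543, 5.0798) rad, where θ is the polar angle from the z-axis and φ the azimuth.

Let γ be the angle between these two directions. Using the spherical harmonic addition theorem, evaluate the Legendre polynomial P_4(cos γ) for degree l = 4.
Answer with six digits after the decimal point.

Summing Y*_{l m}(θ₁,φ₁)·Y_{l m}(θ₂,φ₂) over m ∈ [−4, 4]; prefactor 4π/(2·4+1) = 1.396263:
  m=-4: (0.013768, 0.002872) × (0.043488, -0.428455) = (0.001829, -0.005774)  (running Σ = (0.001829, -0.005774))
  m=-3: (-0.013120, 0.084392) × (-0.127183, -0.064375) = (0.007101, -0.009889)  (running Σ = (0.008931, -0.015663))
  m=-2: (-0.281904, -0.029088) × (0.221691, -0.200329) = (-0.068323, 0.050025)  (running Σ = (-0.059392, 0.034362))
  m=-1: (0.025608, -0.497664) × (-0.056999, -0.148092) = (-0.075159, 0.024574)  (running Σ = (-0.134551, 0.058936))
  m=0: (0.209600, -0.000000) × (0.275157, 0.000000) = (0.057673, 0.000000)  (running Σ = (-0.076879, 0.058936))
  m=1: (-0.025608, -0.497664) × (0.056999, -0.148092) = (-0.075159, -0.024574)  (running Σ = (-0.152038, 0.034362))
  m=2: (-0.281904, 0.029088) × (0.221691, 0.200329) = (-0.068323, -0.050025)  (running Σ = (-0.220361, -0.015663))
  m=3: (0.013120, 0.084392) × (0.127183, -0.064375) = (0.007101, 0.009889)  (running Σ = (-0.213259, -0.005774))
  m=4: (0.013768, -0.002872) × (0.043488, 0.428455) = (0.001829, 0.005774)  (running Σ = (-0.211430, 0.000000))
Accumulated sum (-0.211430, 0.000000); after 4π/(2l+1) scaling, (-0.295212, 0.000000) ⇒ P_4 = -0.295212

-0.295212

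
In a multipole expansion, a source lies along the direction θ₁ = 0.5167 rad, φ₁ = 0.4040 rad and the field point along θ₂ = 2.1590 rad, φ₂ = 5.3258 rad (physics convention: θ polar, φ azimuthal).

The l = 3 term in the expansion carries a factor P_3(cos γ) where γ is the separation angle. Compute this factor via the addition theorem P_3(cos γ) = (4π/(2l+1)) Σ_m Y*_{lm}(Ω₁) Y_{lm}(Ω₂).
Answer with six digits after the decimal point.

Addition theorem: P_3(cos γ) = (4π/7) Σ_m Y*_{lm}(Ω₁) Y_{lm}(Ω₂), m = −3…3:
  m=-3: (0.017663, 0.047099) × (-0.231571, 0.063949) = (-0.007102, -0.009777)  (running Σ = (-0.007102, -0.009777))
  m=-2: (0.149835, 0.156766) × (0.132356, -0.369489) = (0.077755, -0.034613)  (running Σ = (0.070653, -0.044391))
  m=-1: (0.408075, 0.174459) × (0.083484, 0.118584) = (0.013380, 0.062956)  (running Σ = (0.084032, 0.018565))
  m=0: (0.252998, -0.000000) × (0.302439, 0.000000) = (0.076517, 0.000000)  (running Σ = (0.160549, 0.018565))
  m=1: (-0.408075, 0.174459) × (-0.083484, 0.118584) = (0.013380, -0.062956)  (running Σ = (0.173929, -0.044391))
  m=2: (0.149835, -0.156766) × (0.132356, 0.369489) = (0.077755, 0.034613)  (running Σ = (0.251683, -0.009777))
  m=3: (-0.017663, 0.047099) × (0.231571, 0.063949) = (-0.007102, 0.009777)  (running Σ = (0.244581, 0.000000))
Accumulated sum (0.244581, 0.000000); after 4π/(2l+1) scaling, (0.439071, 0.000000) ⇒ P_3 = 0.439071

0.439071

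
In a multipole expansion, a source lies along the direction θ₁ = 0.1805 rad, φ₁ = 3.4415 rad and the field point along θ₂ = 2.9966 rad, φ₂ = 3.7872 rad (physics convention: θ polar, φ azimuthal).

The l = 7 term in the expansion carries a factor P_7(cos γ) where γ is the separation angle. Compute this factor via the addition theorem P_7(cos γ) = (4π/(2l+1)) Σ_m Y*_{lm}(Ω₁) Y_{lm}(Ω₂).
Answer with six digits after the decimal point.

Term-by-term m-sum for l=7 (normalisation 4π/15 = 0.837758):
  m=-7: 0.00000 - 0.00000j × 0.00000 - 0.00000j = -0.00000 - 0.00000j  (running Σ = -0.00000 - 0.00000j)
  m=-6: -0.00001 + 0.00006j × 0.00001 - 0.00001j = 0.00000 + 0.00000j  (running Σ = 0.00000 + 0.00000j)
  m=-5: -0.00006 - 0.00079j × 0.00027 - 0.00002j = -0.00000 - 0.00000j  (running Σ = -0.00000 - 0.00000j)
  m=-4: 0.00261 + 0.00669j × 0.00261 + 0.00163j = -0.00000 + 0.00002j  (running Σ = -0.00000 + 0.00002j)
  m=-3: -0.02908 - 0.03662j × 0.00901 + 0.02352j = 0.00060 - 0.00101j  (running Σ = 0.00059 - 0.00099j)
  m=-2: 0.17392 + 0.11894j × -0.03959 + 0.13789j = -0.02329 + 0.01927j  (running Σ = -0.02269 + 0.01828j)
  m=-1: -0.55745 - 0.17238j × -0.40781 + 0.30720j = 0.28029 - 0.10095j  (running Σ = 0.25760 - 0.08267j)
  m=0: 0.64766 + 0.00000j × -0.79363 + 0.00000j = -0.51400 + 0.00000j  (running Σ = -0.25641 - 0.08267j)
  m=1: 0.55745 - 0.17238j × 0.40781 + 0.30720j = 0.28029 + 0.10095j  (running Σ = 0.02388 + 0.01828j)
  m=2: 0.17392 - 0.11894j × -0.03959 - 0.13789j = -0.02329 - 0.01927j  (running Σ = 0.00060 - 0.00099j)
  m=3: 0.02908 - 0.03662j × -0.00901 + 0.02352j = 0.00060 + 0.00101j  (running Σ = 0.00120 + 0.00002j)
  m=4: 0.00261 - 0.00669j × 0.00261 - 0.00163j = -0.00000 - 0.00002j  (running Σ = 0.00119 - 0.00000j)
  m=5: 0.00006 - 0.00079j × -0.00027 - 0.00002j = -0.00000 + 0.00000j  (running Σ = 0.00119 + 0.00000j)
  m=6: -0.00001 - 0.00006j × 0.00001 + 0.00001j = 0.00000 - 0.00000j  (running Σ = 0.00119 - 0.00000j)
  m=7: -0.00000 - 0.00000j × -0.00000 - 0.00000j = -0.00000 + 0.00000j  (running Σ = 0.00119 - 0.00000j)
Σ over m = 0.00119 - 0.00000j; ×(4π/15) → 0.00100 - 0.00000j. Real part: 0.000998

0.000998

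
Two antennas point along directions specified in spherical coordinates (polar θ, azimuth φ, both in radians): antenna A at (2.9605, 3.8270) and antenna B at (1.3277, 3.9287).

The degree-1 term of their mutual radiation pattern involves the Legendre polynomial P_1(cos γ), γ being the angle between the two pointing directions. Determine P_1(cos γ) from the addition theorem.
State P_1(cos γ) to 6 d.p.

-0.062867

Summing Y*_{l m}(θ₁,φ₁)·Y_{l m}(θ₂,φ₂) over m ∈ [−1, 1]; prefactor 4π/(2·1+1) = 4.188790:
  term(m=-1) = 0.02076 - 0.00212j   from Y*(Ω₁)=-0.04817 - 0.03939j, Y(Ω₂)=-0.23671 + 0.23752j
  term(m=+0) = -0.05653 + 0.00000j   from Y*(Ω₁)=-0.48061 + 0.00000j, Y(Ω₂)=0.11761 + 0.00000j
  term(m=+1) = 0.02076 + 0.00212j   from Y*(Ω₁)=0.04817 - 0.03939j, Y(Ω₂)=0.23671 + 0.23752j
Total Σ_m = -0.01501 + 0.00000j. Multiply by 4.188790: -0.06287 + 0.00000j. P_1(cos γ) = -0.062867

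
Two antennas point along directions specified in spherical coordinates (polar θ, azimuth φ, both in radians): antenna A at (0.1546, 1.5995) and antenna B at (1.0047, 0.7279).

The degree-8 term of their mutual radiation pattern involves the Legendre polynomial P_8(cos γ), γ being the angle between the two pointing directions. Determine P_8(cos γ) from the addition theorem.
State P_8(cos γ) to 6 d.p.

0.243572

Addition theorem: P_8(cos γ) = (4π/17) Σ_m Y*_{lm}(Ω₁) Y_{lm}(Ω₂), m = −8…8:
  [-8]  conj(Y_{8,-8})(Ω₁) = 0.00000 + 0.00000j ; Y_{8,-8}(Ω₂) = 0.11892 + 0.05892j ; Δ = 0.00000 + 0.00000j
  [-7]  conj(Y_{8,-7})(Ω₁) = 0.00000 - 0.00000j ; Y_{8,-7}(Ω₂) = 0.12604 + 0.31291j ; Δ = 0.00000 - 0.00000j
  [-6]  conj(Y_{8,-6})(Ω₁) = -0.00007 - 0.00001j ; Y_{8,-6}(Ω₂) = -0.15253 + 0.42445j ; Δ = 0.00002 - 0.00003j
  [-5]  conj(Y_{8,-5})(Ω₁) = -0.00012 + 0.00080j ; Y_{8,-5}(Ω₂) = -0.21578 + 0.11730j ; Δ = -0.00007 - 0.00019j
  [-4]  conj(Y_{8,-4})(Ω₁) = 0.00710 + 0.00082j ; Y_{8,-4}(Ω₂) = 0.18393 + 0.04307j ; Δ = 0.00127 + 0.00046j
  [-3]  conj(Y_{8,-3})(Ω₁) = 0.00401 - 0.04643j ; Y_{8,-3}(Ω₂) = 0.20285 + 0.28844j ; Δ = 0.01421 - 0.00826j
  [-2]  conj(Y_{8,-2})(Ω₁) = -0.21368 - 0.01228j ; Y_{8,-2}(Ω₂) = 0.00168 - 0.01452j ; Δ = -0.00054 + 0.00308j
  [-1]  conj(Y_{8,-1})(Ω₁) = -0.01755 + 0.61111j ; Y_{8,-1}(Ω₂) = 0.25895 - 0.23076j ; Δ = 0.13647 + 0.16229j
  [+0]  conj(Y_{8,0})(Ω₁) = 0.71360 + 0.00000j ; Y_{8,0}(Ω₂) = 0.03754 + 0.00000j ; Δ = 0.02679 + 0.00000j
  [+1]  conj(Y_{8,1})(Ω₁) = 0.01755 + 0.61111j ; Y_{8,1}(Ω₂) = -0.25895 - 0.23076j ; Δ = 0.13647 - 0.16229j
  [+2]  conj(Y_{8,2})(Ω₁) = -0.21368 + 0.01228j ; Y_{8,2}(Ω₂) = 0.00168 + 0.01452j ; Δ = -0.00054 - 0.00308j
  [+3]  conj(Y_{8,3})(Ω₁) = -0.00401 - 0.04643j ; Y_{8,3}(Ω₂) = -0.20285 + 0.28844j ; Δ = 0.01421 + 0.00826j
  [+4]  conj(Y_{8,4})(Ω₁) = 0.00710 - 0.00082j ; Y_{8,4}(Ω₂) = 0.18393 - 0.04307j ; Δ = 0.00127 - 0.00046j
  [+5]  conj(Y_{8,5})(Ω₁) = 0.00012 + 0.00080j ; Y_{8,5}(Ω₂) = 0.21578 + 0.11730j ; Δ = -0.00007 + 0.00019j
  [+6]  conj(Y_{8,6})(Ω₁) = -0.00007 + 0.00001j ; Y_{8,6}(Ω₂) = -0.15253 - 0.42445j ; Δ = 0.00002 + 0.00003j
  [+7]  conj(Y_{8,7})(Ω₁) = -0.00000 - 0.00000j ; Y_{8,7}(Ω₂) = -0.12604 + 0.31291j ; Δ = 0.00000 + 0.00000j
  [+8]  conj(Y_{8,8})(Ω₁) = 0.00000 - 0.00000j ; Y_{8,8}(Ω₂) = 0.11892 - 0.05892j ; Δ = 0.00000 - 0.00000j
Σ over m = 0.32951 - 0.00000j; ×(4π/17) → 0.24357 - 0.00000j. Real part: 0.243572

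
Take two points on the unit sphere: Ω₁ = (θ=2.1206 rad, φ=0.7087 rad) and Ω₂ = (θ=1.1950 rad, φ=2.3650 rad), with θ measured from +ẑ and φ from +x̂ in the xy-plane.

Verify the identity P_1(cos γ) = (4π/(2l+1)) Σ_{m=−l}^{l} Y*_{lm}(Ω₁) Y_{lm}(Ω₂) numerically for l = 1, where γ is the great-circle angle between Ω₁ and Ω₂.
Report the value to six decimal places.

Expand P_1 via completeness: Σ_{m} conj(Y_{1,m}) at Ω₁ times Y_{1,m} at Ω₂ —
  m=-1: +0.223646+0.191725i × -0.229245-0.225243i = -0.008085-0.094327i  (running Σ = -0.008085-0.094327i)
  m=0: -0.255305-0.000000i × +0.179324+0.000000i = -0.045782-0.000000i  (running Σ = -0.053867-0.094327i)
  m=1: -0.223646+0.191725i × +0.229245-0.225243i = -0.008085+0.094327i  (running Σ = -0.061952+0.000000i)
Accumulated sum -0.061952+0.000000i; after 4π/(2l+1) scaling, -0.259504+0.000000i ⇒ P_1 = -0.259504

-0.259504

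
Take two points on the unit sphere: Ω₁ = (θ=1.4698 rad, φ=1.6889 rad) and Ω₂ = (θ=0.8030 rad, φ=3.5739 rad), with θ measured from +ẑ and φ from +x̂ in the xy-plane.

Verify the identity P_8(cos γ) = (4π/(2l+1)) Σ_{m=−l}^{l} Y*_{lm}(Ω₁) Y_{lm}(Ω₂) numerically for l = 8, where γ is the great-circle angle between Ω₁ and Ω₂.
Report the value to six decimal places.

Term-by-term m-sum for l=8 (normalisation 4π/17 = 0.739198):
  m=-8: Y*=+0.289887+0.400975i  Y=-0.035153+0.011527i  product -0.014813-0.010754i
  m=-7: Y*=+0.147562-0.135843i  Y=+0.141908+0.016455i  product +0.023176-0.016849i
  m=-6: Y*=+0.234906+0.201346i  Y=-0.277881-0.169511i  product -0.031146-0.095769i
  m=-5: Y*=+0.126708-0.189030i  Y=+0.256834+0.382976i  product +0.104937-0.000023i
  m=-4: Y*=+0.219119+0.111972i  Y=-0.051245-0.320735i  product +0.024685-0.076017i
  m=-3: Y*=+0.082437-0.222850i  Y=+0.028516-0.101503i  product -0.020269-0.014722i
  m=-2: Y*=+0.210815+0.050743i  Y=-0.249749+0.292820i  product -0.067509+0.049058i
  m=-1: Y*=+0.028424-0.239546i  Y=+0.068333-0.031530i  product -0.005611-0.017265i
  m=+0: Y*=+0.208041-0.000000i  Y=+0.362354+0.000000i  product +0.075384+0.000000i
  m=+1: Y*=-0.028424-0.239546i  Y=-0.068333-0.031530i  product -0.005611+0.017265i
  m=+2: Y*=+0.210815-0.050743i  Y=-0.249749-0.292820i  product -0.067509-0.049058i
  m=+3: Y*=-0.082437-0.222850i  Y=-0.028516-0.101503i  product -0.020269+0.014722i
  m=+4: Y*=+0.219119-0.111972i  Y=-0.051245+0.320735i  product +0.024685+0.076017i
  m=+5: Y*=-0.126708-0.189030i  Y=-0.256834+0.382976i  product +0.104937+0.000023i
  m=+6: Y*=+0.234906-0.201346i  Y=-0.277881+0.169511i  product -0.031146+0.095769i
  m=+7: Y*=-0.147562-0.135843i  Y=-0.141908+0.016455i  product +0.023176+0.016849i
  m=+8: Y*=+0.289887-0.400975i  Y=-0.035153-0.011527i  product -0.014813+0.010754i
Σ over m = +0.102284+0.000000i; ×(4π/17) → +0.075608+0.000000i. Real part: 0.075608

0.075608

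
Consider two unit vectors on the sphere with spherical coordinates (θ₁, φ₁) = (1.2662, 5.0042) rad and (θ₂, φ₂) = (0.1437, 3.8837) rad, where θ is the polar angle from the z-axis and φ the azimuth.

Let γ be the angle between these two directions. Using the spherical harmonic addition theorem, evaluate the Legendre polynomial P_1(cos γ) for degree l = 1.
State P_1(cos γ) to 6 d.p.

0.356276

Addition theorem: P_1(cos γ) = (4π/3) Σ_m Y*_{lm}(Ω₁) Y_{lm}(Ω₂), m = −1…1:
  [-1]  conj(Y_{1,-1})(Ω₁) = (0.094819, -0.315657) ; Y_{1,-1}(Ω₂) = (-0.036467, 0.033439) ; Δ = (0.007097, 0.014682)
  [+0]  conj(Y_{1,0})(Ω₁) = (0.146536, -0.000000) ; Y_{1,0}(Ω₂) = (0.483566, 0.000000) ; Δ = (0.070860, 0.000000)
  [+1]  conj(Y_{1,1})(Ω₁) = (-0.094819, -0.315657) ; Y_{1,1}(Ω₂) = (0.036467, 0.033439) ; Δ = (0.007097, -0.014682)
Accumulated sum (0.085055, 0.000000); after 4π/(2l+1) scaling, (0.356276, 0.000000) ⇒ P_1 = 0.356276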